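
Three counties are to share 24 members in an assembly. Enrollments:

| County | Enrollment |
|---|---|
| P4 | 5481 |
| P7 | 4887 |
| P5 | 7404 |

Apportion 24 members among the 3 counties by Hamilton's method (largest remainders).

Standard divisor: 17772 ÷ 24 ≈ 740.5.
Standard quotas: P4 7.4018, P7 6.5996, P5 9.9986.
Lower quotas: P4 7, P7 6, P5 9 (sum 22, leaving 2 seats).
Remainders in descending order: P5 0.9986, P7 0.5996, P4 0.4018.
Largest remainders: P5, P7 receive the extra seats.

P4 7; P7 7; P5 10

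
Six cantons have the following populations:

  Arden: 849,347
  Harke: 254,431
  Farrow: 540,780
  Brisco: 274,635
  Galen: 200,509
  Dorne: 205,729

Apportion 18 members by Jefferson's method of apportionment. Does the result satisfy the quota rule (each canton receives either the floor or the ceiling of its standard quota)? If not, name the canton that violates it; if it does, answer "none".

none

Standard quotas: Arden 6.574, Harke 1.969, Farrow 4.186, Brisco 2.126, Galen 1.552, Dorne 1.592.
Jefferson allocation: Arden 7, Harke 2, Farrow 5, Brisco 2, Galen 1, Dorne 1.
Every allocation lies between the lower and upper quota.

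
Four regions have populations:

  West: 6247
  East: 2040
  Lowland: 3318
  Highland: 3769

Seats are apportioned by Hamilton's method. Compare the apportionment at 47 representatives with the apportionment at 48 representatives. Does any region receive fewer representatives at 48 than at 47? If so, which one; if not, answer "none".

none

At 47 seats: West 19, East 6, Lowland 10, Highland 12.
At 48 seats: West 20, East 6, Lowland 10, Highland 12.
No region's allocation decreased.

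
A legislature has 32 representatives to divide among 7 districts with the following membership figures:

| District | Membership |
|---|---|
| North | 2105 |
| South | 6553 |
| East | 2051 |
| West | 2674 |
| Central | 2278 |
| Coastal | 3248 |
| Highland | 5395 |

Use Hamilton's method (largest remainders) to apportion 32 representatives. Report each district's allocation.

The standard divisor is 24304/32 ≈ 759.5.
Standard quotas: North 2.7716, South 8.6280, East 2.7005, West 3.5207, Central 2.9993, Coastal 4.2765, Highland 7.1034.
Lower quotas: North 2, South 8, East 2, West 3, Central 2, Coastal 4, Highland 7 (sum 28, leaving 4 seats).
Remainders in descending order: Central 0.9993, North 0.7716, East 0.7005, South 0.6280, West 0.5207, Coastal 0.2765, Highland 0.1034.
Largest remainders: Central, North, East, South receive the extra seats.

North 3, South 9, East 3, West 3, Central 3, Coastal 4, Highland 7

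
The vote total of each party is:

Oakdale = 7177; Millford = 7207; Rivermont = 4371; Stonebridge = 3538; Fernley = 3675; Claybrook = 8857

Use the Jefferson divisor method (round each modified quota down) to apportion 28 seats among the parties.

Standard divisor 34825/28 ≈ 1243.75; standard quotas: Oakdale 5.770, Millford 5.795, Rivermont 3.514, Stonebridge 2.845, Fernley 2.955, Claybrook 7.121.
Rounding down gives 5, 5, 3, 2, 2, 7 = 24 seats, so the divisor must be adjusted.
With modified divisor 1140: modified quotas Oakdale 6.296, Millford 6.322, Rivermont 3.834, Stonebridge 3.104, Fernley 3.224, Claybrook 7.769.
Rounding down: Oakdale 6, Millford 6, Rivermont 3, Stonebridge 3, Fernley 3, Claybrook 7 (total 28).

Oakdale 6, Millford 6, Rivermont 3, Stonebridge 3, Fernley 3, Claybrook 7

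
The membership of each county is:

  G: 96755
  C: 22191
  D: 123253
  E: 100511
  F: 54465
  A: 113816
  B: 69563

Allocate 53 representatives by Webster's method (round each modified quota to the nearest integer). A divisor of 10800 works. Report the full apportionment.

G 9; C 2; D 11; E 9; F 5; A 11; B 6

With modified divisor 10800: modified quotas G 8.959, C 2.055, D 11.412, E 9.307, F 5.043, A 10.539, B 6.441.
Rounding to the nearest integer: G 9, C 2, D 11, E 9, F 5, A 11, B 6 (total 53).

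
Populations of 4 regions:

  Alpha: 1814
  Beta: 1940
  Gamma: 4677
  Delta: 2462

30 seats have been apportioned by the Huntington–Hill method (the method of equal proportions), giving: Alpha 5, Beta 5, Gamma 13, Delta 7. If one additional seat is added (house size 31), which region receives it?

Beta

Priority for the next seat is population ÷ (√(s·(s+1))).
Priorities: Alpha 331.190, Beta 354.194, Gamma 346.682, Delta 328.999.
Highest priority: Beta.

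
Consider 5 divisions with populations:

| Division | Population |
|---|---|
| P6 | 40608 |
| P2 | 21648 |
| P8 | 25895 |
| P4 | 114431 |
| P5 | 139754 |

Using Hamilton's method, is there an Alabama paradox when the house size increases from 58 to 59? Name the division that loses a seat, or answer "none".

none

At 58 seats: P6 7, P2 4, P8 4, P4 19, P5 24.
At 59 seats: P6 7, P2 4, P8 4, P4 20, P5 24.
No division's allocation decreased.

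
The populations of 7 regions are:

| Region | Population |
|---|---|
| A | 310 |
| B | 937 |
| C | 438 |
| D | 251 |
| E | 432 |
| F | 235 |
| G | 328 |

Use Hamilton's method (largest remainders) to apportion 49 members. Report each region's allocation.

A=5, B=16, C=7, D=4, E=7, F=4, G=6

Total 2931; standard divisor 2931/49 ≈ 59.816.
Standard quotas: A 5.183, B 15.665, C 7.322, D 4.196, E 7.222, F 3.929, G 5.483.
Lower quotas: A 5, B 15, C 7, D 4, E 7, F 3, G 5 (sum 46, leaving 3 seats).
Remainders in descending order: F 0.929, B 0.665, G 0.483, C 0.322, E 0.222, D 0.196, A 0.183.
Largest remainders: F, B, G receive the extra seats.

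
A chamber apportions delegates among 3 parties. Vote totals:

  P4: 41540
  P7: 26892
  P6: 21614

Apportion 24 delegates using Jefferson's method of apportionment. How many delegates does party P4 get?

11

Standard divisor 90046/24 ≈ 3751.917; standard quotas: P4 11.072, P7 7.168, P6 5.761.
Rounding down gives 11, 7, 5 = 23 seats, so the divisor must be adjusted.
With modified divisor 3500: modified quotas P4 11.869, P7 7.683, P6 6.175.
Rounding down: P4 11, P7 7, P6 6 (total 24).
P4 receives 11.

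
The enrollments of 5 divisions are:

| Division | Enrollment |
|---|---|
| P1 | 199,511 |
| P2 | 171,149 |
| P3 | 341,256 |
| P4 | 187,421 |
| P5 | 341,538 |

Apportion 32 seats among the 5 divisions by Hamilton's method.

P1: 5, P2: 4, P3: 9, P4: 5, P5: 9

The standard divisor is 1240875/32 ≈ 38777.344.
Standard quotas: P1 5.1450, P2 4.4136, P3 8.8004, P4 4.8333, P5 8.8077.
Lower quotas: P1 5, P2 4, P3 8, P4 4, P5 8 (sum 29, leaving 3 seats).
Remainders in descending order: P4 0.8333, P5 0.8077, P3 0.8004, P2 0.4136, P1 0.1450.
Largest remainders: P4, P5, P3 receive the extra seats.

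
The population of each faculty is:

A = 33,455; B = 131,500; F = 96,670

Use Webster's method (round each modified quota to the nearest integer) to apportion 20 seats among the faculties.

A: 3, B: 10, F: 7

Standard divisor 261625/20 ≈ 13081.25; standard quotas: A 2.557, B 10.053, F 7.390.
Rounding to the nearest integer gives A 3, B 10, F 7 — total 20, matching the house size, so no adjustment is needed.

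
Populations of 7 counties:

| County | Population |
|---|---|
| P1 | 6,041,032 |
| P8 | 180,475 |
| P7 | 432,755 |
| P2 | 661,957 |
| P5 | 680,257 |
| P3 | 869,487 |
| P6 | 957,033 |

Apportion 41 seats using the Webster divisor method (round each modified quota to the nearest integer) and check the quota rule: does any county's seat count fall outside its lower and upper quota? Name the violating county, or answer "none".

Standard quotas: P1 25.215, P8 0.753, P7 1.806, P2 2.763, P5 2.839, P3 3.629, P6 3.995.
Webster allocation: P1 24, P8 1, P7 2, P2 3, P5 3, P3 4, P6 4.
P1 has quota 25.215 (lower 25, upper 26) but receives 24 — outside the quota interval.

P1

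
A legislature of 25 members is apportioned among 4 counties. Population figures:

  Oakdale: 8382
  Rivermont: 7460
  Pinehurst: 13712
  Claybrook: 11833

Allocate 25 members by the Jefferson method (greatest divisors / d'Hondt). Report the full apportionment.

Standard divisor 41387/25 ≈ 1655.48; standard quotas: Oakdale 5.063, Rivermont 4.506, Pinehurst 8.283, Claybrook 7.148.
Rounding down gives 5, 4, 8, 7 = 24 seats, so the divisor must be adjusted.
With modified divisor 1500: modified quotas Oakdale 5.588, Rivermont 4.973, Pinehurst 9.141, Claybrook 7.889.
Rounding down: Oakdale 5, Rivermont 4, Pinehurst 9, Claybrook 7 (total 25).

Oakdale 5, Rivermont 4, Pinehurst 9, Claybrook 7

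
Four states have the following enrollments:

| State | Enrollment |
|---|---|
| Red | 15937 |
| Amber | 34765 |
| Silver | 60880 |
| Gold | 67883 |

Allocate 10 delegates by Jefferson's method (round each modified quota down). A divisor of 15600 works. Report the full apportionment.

Red 1; Amber 2; Silver 3; Gold 4

With modified divisor 15600: modified quotas Red 1.022, Amber 2.229, Silver 3.903, Gold 4.351.
Rounding down: Red 1, Amber 2, Silver 3, Gold 4 (total 10).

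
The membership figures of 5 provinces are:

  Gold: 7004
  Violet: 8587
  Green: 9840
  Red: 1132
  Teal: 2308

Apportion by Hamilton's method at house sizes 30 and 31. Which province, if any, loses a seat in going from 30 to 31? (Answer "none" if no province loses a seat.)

At 30 seats: Gold 7, Violet 9, Green 10, Red 1, Teal 3.
At 31 seats: Gold 8, Violet 9, Green 11, Red 1, Teal 2.
Teal drops from 3 to 2.

Teal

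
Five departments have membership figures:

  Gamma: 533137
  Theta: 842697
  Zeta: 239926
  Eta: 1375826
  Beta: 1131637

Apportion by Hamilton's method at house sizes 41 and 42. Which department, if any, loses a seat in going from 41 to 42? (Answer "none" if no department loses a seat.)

At 41 seats: Gamma 5, Theta 8, Zeta 3, Eta 14, Beta 11.
At 42 seats: Gamma 5, Theta 9, Zeta 2, Eta 14, Beta 12.
Zeta drops from 3 to 2.

Zeta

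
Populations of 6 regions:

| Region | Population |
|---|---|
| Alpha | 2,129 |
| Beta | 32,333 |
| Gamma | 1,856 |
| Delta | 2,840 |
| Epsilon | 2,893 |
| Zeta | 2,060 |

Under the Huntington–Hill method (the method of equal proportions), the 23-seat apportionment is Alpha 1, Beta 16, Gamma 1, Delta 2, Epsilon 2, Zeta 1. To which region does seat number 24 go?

Priority for the next seat is population ÷ (√(s·(s+1))).
Priorities: Alpha 1505.430, Beta 1960.476, Gamma 1312.390, Delta 1159.425, Epsilon 1181.062, Zeta 1456.640.
Highest priority: Beta.

Beta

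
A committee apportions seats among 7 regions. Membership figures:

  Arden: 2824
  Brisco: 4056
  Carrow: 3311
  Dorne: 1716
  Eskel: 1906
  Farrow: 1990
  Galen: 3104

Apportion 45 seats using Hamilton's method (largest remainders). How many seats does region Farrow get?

5

Standard divisor: 18907 ÷ 45 ≈ 420.156.
Standard quotas: Arden 6.721, Brisco 9.654, Carrow 7.880, Dorne 4.084, Eskel 4.536, Farrow 4.736, Galen 7.388.
Lower quotas: Arden 6, Brisco 9, Carrow 7, Dorne 4, Eskel 4, Farrow 4, Galen 7 (sum 41, leaving 4 seats).
Remainders in descending order: Carrow 0.880, Farrow 0.736, Arden 0.721, Brisco 0.654, Eskel 0.536, Galen 0.388, Dorne 0.084.
Largest remainders: Carrow, Farrow, Arden, Brisco receive the extra seats.
Farrow receives 5.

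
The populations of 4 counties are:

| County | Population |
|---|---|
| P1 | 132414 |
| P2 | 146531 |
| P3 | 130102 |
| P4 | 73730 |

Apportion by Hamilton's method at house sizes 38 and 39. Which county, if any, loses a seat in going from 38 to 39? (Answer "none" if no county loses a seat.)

At 38 seats: P1 10, P2 12, P3 10, P4 6.
At 39 seats: P1 11, P2 12, P3 10, P4 6.
No county's allocation decreased.

none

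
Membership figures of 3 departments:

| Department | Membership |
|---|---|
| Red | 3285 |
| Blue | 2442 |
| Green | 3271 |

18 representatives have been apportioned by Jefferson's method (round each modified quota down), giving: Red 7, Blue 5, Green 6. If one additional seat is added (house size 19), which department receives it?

Priority for the next seat is population ÷ (current seats + 1).
Priorities: Red 410.625, Blue 407.000, Green 467.286.
Highest priority: Green.

Green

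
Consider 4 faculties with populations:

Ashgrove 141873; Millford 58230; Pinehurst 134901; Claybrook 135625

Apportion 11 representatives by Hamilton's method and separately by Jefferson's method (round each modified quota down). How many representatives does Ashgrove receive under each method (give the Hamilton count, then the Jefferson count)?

3 and 4

Hamilton: Ashgrove 3, Millford 2, Pinehurst 3, Claybrook 3.
Jefferson: Ashgrove 4, Millford 1, Pinehurst 3, Claybrook 3.
Ashgrove gets 3 under Hamilton and 4 under Jefferson.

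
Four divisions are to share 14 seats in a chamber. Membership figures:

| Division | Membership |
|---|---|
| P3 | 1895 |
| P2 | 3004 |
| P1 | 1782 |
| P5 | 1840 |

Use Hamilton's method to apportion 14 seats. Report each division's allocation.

The standard divisor is 8521/14 ≈ 608.643.
Standard quotas: P3 3.113, P2 4.936, P1 2.928, P5 3.023.
Lower quotas: P3 3, P2 4, P1 2, P5 3 (sum 12, leaving 2 seats).
Remainders in descending order: P2 0.936, P1 0.928, P3 0.113, P5 0.023.
The surplus seats go to P2, P1.

P3 3, P2 5, P1 3, P5 3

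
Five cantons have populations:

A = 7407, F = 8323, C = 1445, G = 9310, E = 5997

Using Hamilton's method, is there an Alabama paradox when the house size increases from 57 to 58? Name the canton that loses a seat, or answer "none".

At 57 seats: A 13, F 15, C 3, G 16, E 10.
At 58 seats: A 13, F 15, C 2, G 17, E 11.
C drops from 3 to 2.

C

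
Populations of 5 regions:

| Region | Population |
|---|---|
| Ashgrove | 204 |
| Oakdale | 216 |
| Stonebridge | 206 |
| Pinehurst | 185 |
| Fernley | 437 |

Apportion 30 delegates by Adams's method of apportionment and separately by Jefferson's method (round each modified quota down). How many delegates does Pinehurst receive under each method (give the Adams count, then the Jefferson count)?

5 and 4

Adams: Ashgrove 5, Oakdale 5, Stonebridge 5, Pinehurst 5, Fernley 10.
Jefferson: Ashgrove 5, Oakdale 5, Stonebridge 5, Pinehurst 4, Fernley 11.
Pinehurst gets 5 under Adams and 4 under Jefferson.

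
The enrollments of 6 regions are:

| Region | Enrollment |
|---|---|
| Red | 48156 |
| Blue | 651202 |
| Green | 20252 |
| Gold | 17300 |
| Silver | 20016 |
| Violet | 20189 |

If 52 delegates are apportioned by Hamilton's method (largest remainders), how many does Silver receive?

Total 777115; standard divisor 777115/52 ≈ 14944.519.
Standard quotas: Red 3.2223, Blue 43.5746, Green 1.3551, Gold 1.1576, Silver 1.3394, Violet 1.3509.
Lower quotas: Red 3, Blue 43, Green 1, Gold 1, Silver 1, Violet 1 (sum 50, leaving 2 seats).
Remainders in descending order: Blue 0.5746, Green 0.3551, Violet 0.3509, Silver 0.3394, Red 0.2223, Gold 0.1576.
The surplus seats go to Blue, Green.
Silver receives 1.

1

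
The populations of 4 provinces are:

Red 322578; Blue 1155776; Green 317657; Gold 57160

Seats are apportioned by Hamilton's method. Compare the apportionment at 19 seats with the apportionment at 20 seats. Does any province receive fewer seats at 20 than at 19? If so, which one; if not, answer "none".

none

At 19 seats: Red 3, Blue 12, Green 3, Gold 1.
At 20 seats: Red 4, Blue 12, Green 3, Gold 1.
No province's allocation decreased.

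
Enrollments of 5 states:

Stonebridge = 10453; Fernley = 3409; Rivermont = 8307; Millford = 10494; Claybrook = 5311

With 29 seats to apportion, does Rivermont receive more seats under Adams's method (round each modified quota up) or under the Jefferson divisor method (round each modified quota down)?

Adams: Stonebridge 8, Fernley 3, Rivermont 6, Millford 8, Claybrook 4.
Jefferson: Stonebridge 8, Fernley 2, Rivermont 7, Millford 8, Claybrook 4.
Rivermont gets 6 under Adams and 7 under Jefferson.

Jefferson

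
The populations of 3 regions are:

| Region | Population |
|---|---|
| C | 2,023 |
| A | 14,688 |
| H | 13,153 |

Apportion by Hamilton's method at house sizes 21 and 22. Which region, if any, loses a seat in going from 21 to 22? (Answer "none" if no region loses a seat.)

At 21 seats: C 2, A 10, H 9.
At 22 seats: C 1, A 11, H 10.
C drops from 2 to 1.

C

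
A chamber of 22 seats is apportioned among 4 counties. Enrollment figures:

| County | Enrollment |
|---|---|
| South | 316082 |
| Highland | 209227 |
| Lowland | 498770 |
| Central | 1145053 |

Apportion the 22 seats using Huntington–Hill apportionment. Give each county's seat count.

South=3; Highland=2; Lowland=5; Central=12

With divisor 95671: modified quotas South 3.304, Highland 2.187, Lowland 5.213, Central 11.969.
Geometric-mean thresholds: South √(3·4)=3.464, Highland √(2·3)=2.449, Lowland √(5·6)=5.477, Central √(11·12)=11.489.
Each quota rounded against its threshold gives South 3, Highland 2, Lowland 5, Central 12 (total 22).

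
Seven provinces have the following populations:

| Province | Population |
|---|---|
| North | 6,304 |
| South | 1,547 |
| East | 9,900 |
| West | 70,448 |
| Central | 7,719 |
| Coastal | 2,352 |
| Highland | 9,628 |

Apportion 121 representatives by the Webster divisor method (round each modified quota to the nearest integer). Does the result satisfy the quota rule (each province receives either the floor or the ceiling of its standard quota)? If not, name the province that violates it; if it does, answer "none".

Standard quotas: North 7.069, South 1.735, East 11.102, West 79.002, Central 8.656, Coastal 2.638, Highland 10.797.
Webster allocation: North 7, South 2, East 11, West 78, Central 9, Coastal 3, Highland 11.
West has quota 79.002 (lower 79, upper 80) but receives 78 — outside the quota interval.

West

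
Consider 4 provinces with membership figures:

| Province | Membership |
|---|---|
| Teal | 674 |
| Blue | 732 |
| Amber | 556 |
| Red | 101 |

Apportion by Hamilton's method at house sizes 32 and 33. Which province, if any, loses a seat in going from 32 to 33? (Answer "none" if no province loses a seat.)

At 32 seats: Teal 10, Blue 11, Amber 9, Red 2.
At 33 seats: Teal 11, Blue 12, Amber 9, Red 1.
Red drops from 2 to 1.

Red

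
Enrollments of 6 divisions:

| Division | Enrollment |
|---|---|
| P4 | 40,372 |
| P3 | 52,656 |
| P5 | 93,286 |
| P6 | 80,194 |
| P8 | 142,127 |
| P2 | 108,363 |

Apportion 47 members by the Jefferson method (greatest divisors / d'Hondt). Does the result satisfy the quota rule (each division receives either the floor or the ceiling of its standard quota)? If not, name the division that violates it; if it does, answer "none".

none

Standard quotas: P4 3.670, P3 4.787, P5 8.481, P6 7.290, P8 12.921, P2 9.851.
Jefferson allocation: P4 3, P3 5, P5 9, P6 7, P8 13, P2 10.
Every allocation lies between the lower and upper quota.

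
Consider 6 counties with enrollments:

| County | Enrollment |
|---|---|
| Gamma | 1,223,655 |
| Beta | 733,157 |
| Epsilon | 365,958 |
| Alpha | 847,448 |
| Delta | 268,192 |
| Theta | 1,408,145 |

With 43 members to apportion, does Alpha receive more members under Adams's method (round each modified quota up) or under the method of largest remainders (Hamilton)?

Adams: Gamma 11, Beta 7, Epsilon 3, Alpha 7, Delta 3, Theta 12.
Hamilton: Gamma 11, Beta 7, Epsilon 3, Alpha 8, Delta 2, Theta 12.
Alpha gets 7 under Adams and 8 under Hamilton.

Hamilton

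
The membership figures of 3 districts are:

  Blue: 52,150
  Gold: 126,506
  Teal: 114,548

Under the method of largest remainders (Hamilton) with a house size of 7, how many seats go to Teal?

3

Standard divisor: 293204 ÷ 7 ≈ 41886.286.
Standard quotas: Blue 1.2450, Gold 3.0202, Teal 2.7347.
Lower quotas: Blue 1, Gold 3, Teal 2 (sum 6, leaving 1 seat).
Remainders in descending order: Teal 0.7347, Blue 0.2450, Gold 0.0202.
The surplus seat goes to Teal.
Teal receives 3.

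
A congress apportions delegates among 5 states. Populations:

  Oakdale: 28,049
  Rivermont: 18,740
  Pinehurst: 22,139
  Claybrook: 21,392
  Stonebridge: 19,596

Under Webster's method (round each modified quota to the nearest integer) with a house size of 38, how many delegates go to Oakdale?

10

Standard divisor 109916/38 ≈ 2892.526; standard quotas: Oakdale 9.697, Rivermont 6.479, Pinehurst 7.654, Claybrook 7.396, Stonebridge 6.775.
Rounding to the nearest integer gives Oakdale 10, Rivermont 6, Pinehurst 8, Claybrook 7, Stonebridge 7 — total 38, matching the house size, so no adjustment is needed.
Oakdale receives 10.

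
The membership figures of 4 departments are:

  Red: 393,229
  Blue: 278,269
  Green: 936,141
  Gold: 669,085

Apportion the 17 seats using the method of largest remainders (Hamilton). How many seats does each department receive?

Red 3, Blue 2, Green 7, Gold 5

The standard divisor is 2276724/17 ≈ 133924.941.
Standard quotas: Red 2.9362, Blue 2.0778, Green 6.9900, Gold 4.9960.
Lower quotas: Red 2, Blue 2, Green 6, Gold 4 (sum 14, leaving 3 seats).
Remainders in descending order: Gold 0.9960, Green 0.9900, Red 0.9362, Blue 0.0778.
The surplus seats go to Gold, Green, Red.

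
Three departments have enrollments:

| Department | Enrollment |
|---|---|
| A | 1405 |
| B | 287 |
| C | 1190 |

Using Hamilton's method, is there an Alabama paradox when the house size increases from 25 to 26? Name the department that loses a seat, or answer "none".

B

At 25 seats: A 12, B 3, C 10.
At 26 seats: A 13, B 2, C 11.
B drops from 3 to 2.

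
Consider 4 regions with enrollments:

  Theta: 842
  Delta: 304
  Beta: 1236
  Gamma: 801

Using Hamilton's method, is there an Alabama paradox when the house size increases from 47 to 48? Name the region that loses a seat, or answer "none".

Delta

At 47 seats: Theta 12, Delta 5, Beta 18, Gamma 12.
At 48 seats: Theta 13, Delta 4, Beta 19, Gamma 12.
Delta drops from 5 to 4.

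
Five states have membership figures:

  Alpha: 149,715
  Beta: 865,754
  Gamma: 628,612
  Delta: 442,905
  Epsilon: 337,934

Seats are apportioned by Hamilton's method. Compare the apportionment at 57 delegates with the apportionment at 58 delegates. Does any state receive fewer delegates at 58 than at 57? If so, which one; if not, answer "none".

Alpha

At 57 seats: Alpha 4, Beta 20, Gamma 15, Delta 10, Epsilon 8.
At 58 seats: Alpha 3, Beta 21, Gamma 15, Delta 11, Epsilon 8.
Alpha drops from 4 to 3.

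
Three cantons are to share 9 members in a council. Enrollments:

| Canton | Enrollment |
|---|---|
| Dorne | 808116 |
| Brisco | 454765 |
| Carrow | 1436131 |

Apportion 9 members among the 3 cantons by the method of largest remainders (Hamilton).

Total 2699012; standard divisor 2699012/9 ≈ 299890.222.
Standard quotas: Dorne 2.6947, Brisco 1.5164, Carrow 4.7889.
Lower quotas: Dorne 2, Brisco 1, Carrow 4 (sum 7, leaving 2 seats).
Remainders in descending order: Carrow 0.7889, Dorne 0.6947, Brisco 0.5164.
The surplus seats go to Carrow, Dorne.

Dorne 3, Brisco 1, Carrow 5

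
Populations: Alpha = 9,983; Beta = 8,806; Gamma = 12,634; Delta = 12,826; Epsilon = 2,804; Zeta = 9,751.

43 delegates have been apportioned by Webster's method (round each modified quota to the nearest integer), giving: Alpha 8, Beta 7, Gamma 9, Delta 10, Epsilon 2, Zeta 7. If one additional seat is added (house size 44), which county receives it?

Gamma

Priority for the next seat is population ÷ (current seats + 0.5).
Priorities: Alpha 1174.471, Beta 1174.133, Gamma 1329.895, Delta 1221.524, Epsilon 1121.600, Zeta 1300.133.
Highest priority: Gamma.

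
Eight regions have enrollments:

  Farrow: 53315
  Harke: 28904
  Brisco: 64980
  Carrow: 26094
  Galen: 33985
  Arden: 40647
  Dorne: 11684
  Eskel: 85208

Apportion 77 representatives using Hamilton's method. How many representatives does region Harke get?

6

The standard divisor is 344817/77 ≈ 4478.143.
Standard quotas: Farrow 11.9056, Harke 6.4545, Brisco 14.5105, Carrow 5.8270, Galen 7.5891, Arden 9.0768, Dorne 2.6091, Eskel 19.0275.
Lower quotas: Farrow 11, Harke 6, Brisco 14, Carrow 5, Galen 7, Arden 9, Dorne 2, Eskel 19 (sum 73, leaving 4 seats).
Remainders in descending order: Farrow 0.9056, Carrow 0.8270, Dorne 0.6091, Galen 0.5891, Brisco 0.5105, Harke 0.4545, Arden 0.0768, Eskel 0.0275.
The surplus seats go to Farrow, Carrow, Dorne, Galen.
Harke receives 6.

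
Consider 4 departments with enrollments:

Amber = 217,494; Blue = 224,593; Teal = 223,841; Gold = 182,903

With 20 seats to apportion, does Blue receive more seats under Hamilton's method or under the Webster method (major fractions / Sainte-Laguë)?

Hamilton: Amber 5, Blue 5, Teal 5, Gold 5.
Webster: Amber 5, Blue 6, Teal 5, Gold 4.
Blue gets 5 under Hamilton and 6 under Webster.

Webster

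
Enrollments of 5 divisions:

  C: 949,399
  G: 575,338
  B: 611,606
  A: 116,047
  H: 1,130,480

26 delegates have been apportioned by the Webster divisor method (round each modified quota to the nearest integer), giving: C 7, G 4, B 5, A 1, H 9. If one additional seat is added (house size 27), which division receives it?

Priority for the next seat is population ÷ (current seats + 0.5).
Priorities: C 126586.533, G 127852.889, B 111201.091, A 77364.667, H 118997.895.
Highest priority: G.

G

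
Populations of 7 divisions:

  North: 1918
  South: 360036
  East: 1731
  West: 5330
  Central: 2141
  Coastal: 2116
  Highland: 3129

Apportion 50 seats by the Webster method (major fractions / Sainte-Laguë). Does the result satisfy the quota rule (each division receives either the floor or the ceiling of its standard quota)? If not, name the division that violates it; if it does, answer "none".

Standard quotas: North 0.255, South 47.826, East 0.230, West 0.708, Central 0.284, Coastal 0.281, Highland 0.416.
Webster allocation: North 0, South 49, East 0, West 1, Central 0, Coastal 0, Highland 0.
South has quota 47.826 (lower 47, upper 48) but receives 49 — outside the quota interval.

South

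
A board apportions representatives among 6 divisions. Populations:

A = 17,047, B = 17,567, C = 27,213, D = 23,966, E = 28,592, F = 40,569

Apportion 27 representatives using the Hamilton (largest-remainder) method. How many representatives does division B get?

3

Standard divisor: 154954 ÷ 27 ≈ 5739.037.
Standard quotas: A 2.9704, B 3.0610, C 4.7417, D 4.1760, E 4.9820, F 7.0690.
Lower quotas: A 2, B 3, C 4, D 4, E 4, F 7 (sum 24, leaving 3 seats).
Remainders in descending order: E 0.9820, A 0.9704, C 0.7417, D 0.1760, F 0.0690, B 0.0610.
The surplus seats go to E, A, C.
B receives 3.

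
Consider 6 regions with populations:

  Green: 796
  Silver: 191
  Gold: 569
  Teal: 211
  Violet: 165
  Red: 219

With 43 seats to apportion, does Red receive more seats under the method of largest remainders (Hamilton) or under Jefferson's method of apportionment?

Hamilton

Hamilton: Green 16, Silver 4, Gold 11, Teal 4, Violet 3, Red 5.
Jefferson: Green 16, Silver 4, Gold 12, Teal 4, Violet 3, Red 4.
Red gets 5 under Hamilton and 4 under Jefferson.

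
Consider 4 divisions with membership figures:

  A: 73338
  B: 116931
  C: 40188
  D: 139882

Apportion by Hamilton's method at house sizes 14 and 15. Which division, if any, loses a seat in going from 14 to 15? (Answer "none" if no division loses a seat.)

At 14 seats: A 3, B 4, C 2, D 5.
At 15 seats: A 3, B 5, C 1, D 6.
C drops from 2 to 1.

C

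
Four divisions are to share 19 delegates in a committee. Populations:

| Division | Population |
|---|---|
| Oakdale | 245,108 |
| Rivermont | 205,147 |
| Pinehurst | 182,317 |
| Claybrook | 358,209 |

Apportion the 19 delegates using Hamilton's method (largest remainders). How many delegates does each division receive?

The standard divisor is 990781/19 ≈ 52146.368.
Standard quotas: Oakdale 4.7004, Rivermont 3.9341, Pinehurst 3.4963, Claybrook 6.8693.
Lower quotas: Oakdale 4, Rivermont 3, Pinehurst 3, Claybrook 6 (sum 16, leaving 3 seats).
Remainders in descending order: Rivermont 0.9341, Claybrook 0.8693, Oakdale 0.7004, Pinehurst 0.4963.
Largest remainders: Rivermont, Claybrook, Oakdale receive the extra seats.

Oakdale 5, Rivermont 4, Pinehurst 3, Claybrook 7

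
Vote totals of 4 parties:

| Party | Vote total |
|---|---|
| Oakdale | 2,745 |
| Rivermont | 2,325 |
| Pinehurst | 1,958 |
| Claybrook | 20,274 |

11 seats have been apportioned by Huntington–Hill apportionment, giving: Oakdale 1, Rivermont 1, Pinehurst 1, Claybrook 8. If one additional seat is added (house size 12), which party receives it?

Priority for the next seat is population ÷ (√(s·(s+1))).
Priorities: Oakdale 1941.008, Rivermont 1644.023, Pinehurst 1384.515, Claybrook 2389.314.
Highest priority: Claybrook.

Claybrook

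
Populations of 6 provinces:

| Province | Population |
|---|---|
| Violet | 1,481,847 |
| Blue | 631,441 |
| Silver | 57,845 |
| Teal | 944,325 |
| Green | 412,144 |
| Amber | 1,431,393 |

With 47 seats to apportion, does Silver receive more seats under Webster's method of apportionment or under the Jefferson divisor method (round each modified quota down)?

Webster

Webster: Violet 14, Blue 6, Silver 1, Teal 9, Green 4, Amber 13.
Jefferson: Violet 14, Blue 6, Silver 0, Teal 9, Green 4, Amber 14.
Silver gets 1 under Webster and 0 under Jefferson.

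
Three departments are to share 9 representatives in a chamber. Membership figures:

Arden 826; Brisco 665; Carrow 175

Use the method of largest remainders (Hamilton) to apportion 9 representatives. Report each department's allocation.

The standard divisor is 1666/9 ≈ 185.111.
Standard quotas: Arden 4.462, Brisco 3.592, Carrow 0.945.
Lower quotas: Arden 4, Brisco 3, Carrow 0 (sum 7, leaving 2 seats).
Remainders in descending order: Carrow 0.945, Brisco 0.592, Arden 0.462.
Largest remainders: Carrow, Brisco receive the extra seats.

Arden: 4; Brisco: 4; Carrow: 1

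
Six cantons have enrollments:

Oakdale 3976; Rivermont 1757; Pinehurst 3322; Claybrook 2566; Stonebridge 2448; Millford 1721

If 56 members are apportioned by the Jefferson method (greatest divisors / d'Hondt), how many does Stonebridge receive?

9

Standard divisor 15790/56 ≈ 281.964; standard quotas: Oakdale 14.101, Rivermont 6.231, Pinehurst 11.782, Claybrook 9.100, Stonebridge 8.682, Millford 6.104.
Rounding down gives 14, 6, 11, 9, 8, 6 = 54 seats, so the divisor must be adjusted.
With modified divisor 270: modified quotas Oakdale 14.726, Rivermont 6.507, Pinehurst 12.304, Claybrook 9.504, Stonebridge 9.067, Millford 6.374.
Rounding down: Oakdale 14, Rivermont 6, Pinehurst 12, Claybrook 9, Stonebridge 9, Millford 6 (total 56).
Stonebridge receives 9.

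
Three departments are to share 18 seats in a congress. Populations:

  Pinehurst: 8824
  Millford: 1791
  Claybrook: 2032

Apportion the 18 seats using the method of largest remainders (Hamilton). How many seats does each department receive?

Pinehurst: 13, Millford: 2, Claybrook: 3

Standard divisor: 12647 ÷ 18 ≈ 702.611.
Standard quotas: Pinehurst 12.5589, Millford 2.5491, Claybrook 2.8921.
Lower quotas: Pinehurst 12, Millford 2, Claybrook 2 (sum 16, leaving 2 seats).
Remainders in descending order: Claybrook 0.8921, Pinehurst 0.5589, Millford 0.5491.
Largest remainders: Claybrook, Pinehurst receive the extra seats.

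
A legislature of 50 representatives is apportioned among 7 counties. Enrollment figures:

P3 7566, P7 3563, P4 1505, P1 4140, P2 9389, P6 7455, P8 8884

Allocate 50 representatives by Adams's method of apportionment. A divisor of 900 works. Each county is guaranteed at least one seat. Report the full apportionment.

With modified divisor 900: modified quotas P3 8.407, P7 3.959, P4 1.672, P1 4.600, P2 10.432, P6 8.283, P8 9.871.
Rounding up: P3 9, P7 4, P4 2, P1 5, P2 11, P6 9, P8 10 (total 50).

P3 9; P7 4; P4 2; P1 5; P2 11; P6 9; P8 10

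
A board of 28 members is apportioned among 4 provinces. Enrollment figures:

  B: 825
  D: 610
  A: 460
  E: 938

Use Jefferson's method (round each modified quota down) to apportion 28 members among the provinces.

Standard divisor 2833/28 ≈ 101.179; standard quotas: B 8.154, D 6.029, A 4.546, E 9.271.
Rounding down gives 8, 6, 4, 9 = 27 seats, so the divisor must be adjusted.
With modified divisor 93: modified quotas B 8.871, D 6.559, A 4.946, E 10.086.
Rounding down: B 8, D 6, A 4, E 10 (total 28).

B=8, D=6, A=4, E=10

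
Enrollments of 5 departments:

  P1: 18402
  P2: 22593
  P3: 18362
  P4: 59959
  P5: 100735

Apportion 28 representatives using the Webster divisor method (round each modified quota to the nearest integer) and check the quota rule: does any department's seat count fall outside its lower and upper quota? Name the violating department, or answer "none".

none

Standard quotas: P1 2.342, P2 2.875, P3 2.336, P4 7.629, P5 12.818.
Webster allocation: P1 2, P2 3, P3 2, P4 8, P5 13.
Every allocation lies between the lower and upper quota.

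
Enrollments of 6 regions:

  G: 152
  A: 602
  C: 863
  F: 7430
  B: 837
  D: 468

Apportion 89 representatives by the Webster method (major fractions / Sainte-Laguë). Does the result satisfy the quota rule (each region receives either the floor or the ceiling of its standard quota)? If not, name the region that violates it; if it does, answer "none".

F

Standard quotas: G 1.307, A 5.176, C 7.420, F 63.878, B 7.196, D 4.024.
Webster allocation: G 1, A 5, C 7, F 65, B 7, D 4.
F has quota 63.878 (lower 63, upper 64) but receives 65 — outside the quota interval.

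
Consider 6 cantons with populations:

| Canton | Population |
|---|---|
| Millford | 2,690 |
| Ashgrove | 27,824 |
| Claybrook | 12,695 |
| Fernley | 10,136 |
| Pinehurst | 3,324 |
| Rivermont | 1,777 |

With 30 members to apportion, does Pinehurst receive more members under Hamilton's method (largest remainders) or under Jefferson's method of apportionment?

Hamilton

Hamilton: Millford 1, Ashgrove 14, Claybrook 7, Fernley 5, Pinehurst 2, Rivermont 1.
Jefferson: Millford 1, Ashgrove 15, Claybrook 7, Fernley 5, Pinehurst 1, Rivermont 1.
Pinehurst gets 2 under Hamilton and 1 under Jefferson.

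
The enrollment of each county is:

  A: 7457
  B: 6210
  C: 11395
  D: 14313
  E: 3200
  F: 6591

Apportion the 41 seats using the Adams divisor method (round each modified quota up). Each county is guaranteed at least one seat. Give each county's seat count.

A 6, B 5, C 9, D 12, E 3, F 6

Standard divisor 49166/41 ≈ 1199.171; standard quotas: A 6.218, B 5.179, C 9.502, D 11.936, E 2.669, F 5.496.
Rounding up gives 7, 6, 10, 12, 3, 6 = 44 seats, so the divisor must be adjusted.
With modified divisor 1280: modified quotas A 5.826, B 4.852, C 8.902, D 11.182, E 2.500, F 5.149.
Rounding up: A 6, B 5, C 9, D 12, E 3, F 6 (total 41).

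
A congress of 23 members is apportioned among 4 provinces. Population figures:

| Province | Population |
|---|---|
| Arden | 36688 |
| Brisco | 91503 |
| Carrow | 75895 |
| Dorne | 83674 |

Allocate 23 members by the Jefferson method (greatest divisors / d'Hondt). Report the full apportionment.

Standard divisor 287760/23 ≈ 12511.304; standard quotas: Arden 2.932, Brisco 7.314, Carrow 6.066, Dorne 6.688.
Rounding down gives 2, 7, 6, 6 = 21 seats, so the divisor must be adjusted.
With modified divisor 11700: modified quotas Arden 3.136, Brisco 7.821, Carrow 6.487, Dorne 7.152.
Rounding down: Arden 3, Brisco 7, Carrow 6, Dorne 7 (total 23).

Arden 3, Brisco 7, Carrow 6, Dorne 7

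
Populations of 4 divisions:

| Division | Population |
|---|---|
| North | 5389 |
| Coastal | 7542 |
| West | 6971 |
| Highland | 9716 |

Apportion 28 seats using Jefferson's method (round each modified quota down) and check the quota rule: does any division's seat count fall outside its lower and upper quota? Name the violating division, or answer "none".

Standard quotas: North 5.095, Coastal 7.130, West 6.590, Highland 9.185.
Jefferson allocation: North 5, Coastal 7, West 7, Highland 9.
Every allocation lies between the lower and upper quota.

none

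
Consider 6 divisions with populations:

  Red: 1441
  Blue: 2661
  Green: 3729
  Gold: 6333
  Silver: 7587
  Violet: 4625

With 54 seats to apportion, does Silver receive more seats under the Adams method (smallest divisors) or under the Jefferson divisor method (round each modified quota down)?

Adams: Red 3, Blue 6, Green 8, Gold 13, Silver 15, Violet 9.
Jefferson: Red 3, Blue 5, Green 8, Gold 13, Silver 16, Violet 9.
Silver gets 15 under Adams and 16 under Jefferson.

Jefferson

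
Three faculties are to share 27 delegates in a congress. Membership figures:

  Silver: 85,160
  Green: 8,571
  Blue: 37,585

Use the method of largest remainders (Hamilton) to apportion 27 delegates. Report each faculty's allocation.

Standard divisor: 131316 ÷ 27 ≈ 4863.556.
Standard quotas: Silver 17.5098, Green 1.7623, Blue 7.7279.
Lower quotas: Silver 17, Green 1, Blue 7 (sum 25, leaving 2 seats).
Remainders in descending order: Green 0.7623, Blue 0.7279, Silver 0.5098.
The surplus seats go to Green, Blue.

Silver=17; Green=2; Blue=8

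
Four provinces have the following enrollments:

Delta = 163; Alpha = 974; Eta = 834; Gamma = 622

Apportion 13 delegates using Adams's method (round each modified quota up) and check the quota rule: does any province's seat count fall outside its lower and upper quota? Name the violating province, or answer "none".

none

Standard quotas: Delta 0.817, Alpha 4.883, Eta 4.181, Gamma 3.118.
Adams allocation: Delta 1, Alpha 5, Eta 4, Gamma 3.
Every allocation lies between the lower and upper quota.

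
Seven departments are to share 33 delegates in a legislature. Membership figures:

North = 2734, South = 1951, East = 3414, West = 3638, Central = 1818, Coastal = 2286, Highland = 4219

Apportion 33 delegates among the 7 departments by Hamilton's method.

North: 4, South: 3, East: 6, West: 6, Central: 3, Coastal: 4, Highland: 7

Total 20060; standard divisor 20060/33 ≈ 607.879.
Standard quotas: North 4.498, South 3.210, East 5.616, West 5.985, Central 2.991, Coastal 3.761, Highland 6.941.
Lower quotas: North 4, South 3, East 5, West 5, Central 2, Coastal 3, Highland 6 (sum 28, leaving 5 seats).
Remainders in descending order: Central 0.991, West 0.985, Highland 0.941, Coastal 0.761, East 0.616, North 0.498, South 0.210.
Largest remainders: Central, West, Highland, Coastal, East receive the extra seats.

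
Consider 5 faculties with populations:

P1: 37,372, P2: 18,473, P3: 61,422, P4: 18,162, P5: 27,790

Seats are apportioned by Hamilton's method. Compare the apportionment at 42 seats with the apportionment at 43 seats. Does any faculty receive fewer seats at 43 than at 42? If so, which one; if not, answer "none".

At 42 seats: P1 9, P2 5, P3 16, P4 5, P5 7.
At 43 seats: P1 10, P2 5, P3 16, P4 5, P5 7.
No faculty's allocation decreased.

none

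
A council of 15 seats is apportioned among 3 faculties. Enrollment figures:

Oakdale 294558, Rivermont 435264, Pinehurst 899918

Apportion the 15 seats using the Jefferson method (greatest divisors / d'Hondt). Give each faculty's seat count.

Standard divisor 1629740/15 ≈ 108649.333; standard quotas: Oakdale 2.711, Rivermont 4.006, Pinehurst 8.283.
Rounding down gives 2, 4, 8 = 14 seats, so the divisor must be adjusted.
With modified divisor 99100: modified quotas Oakdale 2.972, Rivermont 4.392, Pinehurst 9.081.
Rounding down: Oakdale 2, Rivermont 4, Pinehurst 9 (total 15).

Oakdale: 2, Rivermont: 4, Pinehurst: 9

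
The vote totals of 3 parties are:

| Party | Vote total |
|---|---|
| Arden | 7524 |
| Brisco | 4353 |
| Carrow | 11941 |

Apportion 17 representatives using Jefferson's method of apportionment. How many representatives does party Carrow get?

9

Standard divisor 23818/17 ≈ 1401.059; standard quotas: Arden 5.370, Brisco 3.107, Carrow 8.523.
Rounding down gives 5, 3, 8 = 16 seats, so the divisor must be adjusted.
With modified divisor 1300: modified quotas Arden 5.788, Brisco 3.348, Carrow 9.185.
Rounding down: Arden 5, Brisco 3, Carrow 9 (total 17).
Carrow receives 9.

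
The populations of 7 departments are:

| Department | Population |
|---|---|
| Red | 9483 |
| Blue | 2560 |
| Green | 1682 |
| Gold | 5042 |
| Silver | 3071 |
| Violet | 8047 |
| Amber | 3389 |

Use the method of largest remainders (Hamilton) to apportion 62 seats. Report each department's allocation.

Red 18, Blue 5, Green 3, Gold 9, Silver 6, Violet 15, Amber 6

Total 33274; standard divisor 33274/62 ≈ 536.677.
Standard quotas: Red 17.6698, Blue 4.7701, Green 3.1341, Gold 9.3948, Silver 5.7222, Violet 14.9941, Amber 6.3148.
Lower quotas: Red 17, Blue 4, Green 3, Gold 9, Silver 5, Violet 14, Amber 6 (sum 58, leaving 4 seats).
Remainders in descending order: Violet 0.9941, Blue 0.7701, Silver 0.7222, Red 0.6698, Gold 0.3948, Amber 0.3148, Green 0.1341.
The surplus seats go to Violet, Blue, Silver, Red.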